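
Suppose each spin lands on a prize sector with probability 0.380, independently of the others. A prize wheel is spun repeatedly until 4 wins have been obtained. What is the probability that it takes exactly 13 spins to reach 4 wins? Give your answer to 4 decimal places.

Y = trial on which the fourth success occurs; negative binomial, r=4, p=0.38.
P(Y=13) = C(12,3) · p^4 · (1−p)^9
= 220 · 0.020851 · 0.013537 = 0.062099

0.0621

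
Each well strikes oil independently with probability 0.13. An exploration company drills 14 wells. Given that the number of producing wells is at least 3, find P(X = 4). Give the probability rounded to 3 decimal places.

X ~ Binomial(14, 0.13). Want P(X=4 | X≥3) = P(X=4) / P(X≥3).
P(X=4) = C(14,4)·0.13^4·0.87^10 = 0.07102
P(X≥3) = 1 − 0.14232 − 0.29773 − 0.28917 = 0.27078
Ratio = 0.07102 / 0.27078 = 0.26230

0.262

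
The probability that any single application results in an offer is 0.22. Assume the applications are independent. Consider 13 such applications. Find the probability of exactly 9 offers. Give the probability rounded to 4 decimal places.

0.0003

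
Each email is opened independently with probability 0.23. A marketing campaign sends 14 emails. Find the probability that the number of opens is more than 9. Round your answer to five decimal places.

0.00016

X ~ Binomial(14, 0.23); P(X ≥ 10) = Σ C(14,k) p^k (1−p)^(14−k) over k:
  k=10: C(14,10)·0.23^10·0.77^4 = 0.0001458
  k=11: C(14,11)·0.23^11·0.77^3 = 0.0000158
  k=12: C(14,12)·0.23^12·0.77^2 = 0.0000012
  k=13: C(14,13)·0.23^13·0.77^1 = 0.0000001
  k=14: C(14,14)·0.23^14·0.77^0 = 0.0000000
Total = 0.0001628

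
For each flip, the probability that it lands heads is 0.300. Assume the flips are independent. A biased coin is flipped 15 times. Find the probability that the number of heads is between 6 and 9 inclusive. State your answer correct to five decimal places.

0.27473

X ~ Binomial(15, 0.30); P(6 ≤ X ≤ 9) = Σ C(15,k) p^k (1−p)^(15−k) over k:
  k=6: C(15,6)·0.30^6·0.70^9 = 0.1472360
  k=7: C(15,7)·0.30^7·0.70^8 = 0.0811300
  k=8: C(15,8)·0.30^8·0.70^7 = 0.0347700
  k=9: C(15,9)·0.30^9·0.70^6 = 0.0115900
Total = 0.2747260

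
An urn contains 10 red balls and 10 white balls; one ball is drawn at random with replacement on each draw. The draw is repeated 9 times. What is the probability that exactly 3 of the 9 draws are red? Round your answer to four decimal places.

X ~ Binomial(n=9, p=0.50).
P(X=3) = C(9,3) · p^3 · (1−p)^6
= 84 · 0.125 · 0.015625 = 0.164062

0.1641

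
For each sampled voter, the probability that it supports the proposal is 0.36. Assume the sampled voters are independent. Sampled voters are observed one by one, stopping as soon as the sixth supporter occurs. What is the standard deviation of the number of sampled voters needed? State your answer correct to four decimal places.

Y = total sampled voters until the sixth success; negative binomial with r=6, p=0.36.
SD(Y) = √[r(1−p)/p²] = √(29.629630) = 5.443311

5.4433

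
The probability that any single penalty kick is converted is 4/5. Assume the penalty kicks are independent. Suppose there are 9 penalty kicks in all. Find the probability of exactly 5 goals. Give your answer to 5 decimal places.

0.06606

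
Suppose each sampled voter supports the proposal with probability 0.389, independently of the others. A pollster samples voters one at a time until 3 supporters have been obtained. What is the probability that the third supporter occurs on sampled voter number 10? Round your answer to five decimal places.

Y = trial on which the third success occurs; negative binomial, r=3, p=0.389.
P(Y=10) = C(9,2) · p^3 · (1−p)^7
= 36 · 0.058864 · 0.03179 = 0.0673658

0.06737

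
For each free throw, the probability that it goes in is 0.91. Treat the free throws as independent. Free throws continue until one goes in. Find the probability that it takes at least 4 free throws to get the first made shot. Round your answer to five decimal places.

Y = number of free throws to the first success; geometric, p = 0.91.
P(Y > 3) = P(first 3 all fail) = (1−p)^3 = 0.0007290

0.00073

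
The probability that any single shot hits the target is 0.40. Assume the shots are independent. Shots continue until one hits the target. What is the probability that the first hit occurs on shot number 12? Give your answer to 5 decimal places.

Geometric (trials to first success), p = 0.40.
P(Y = 12) = (1−p)^11 · p = 0.003628 · 0.40 = 0.0014512

0.00145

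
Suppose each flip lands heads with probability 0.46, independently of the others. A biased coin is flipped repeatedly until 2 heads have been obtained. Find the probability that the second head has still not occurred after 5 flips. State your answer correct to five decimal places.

0.24149

Needing more than 5 flips ⇔ fewer than 2 successes in the first 5. With X ~ Binomial(5, 0.46), P(Y > 5) = P(X ≤ 1).
  k=0: C(5,0)·0.46^0·0.54^5 = 0.0459165
  k=1: C(5,1)·0.46^1·0.54^4 = 0.1955703
P(X ≤ 1) = 0.2414868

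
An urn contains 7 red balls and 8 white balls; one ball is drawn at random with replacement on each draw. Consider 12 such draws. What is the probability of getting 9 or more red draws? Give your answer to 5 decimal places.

0.04580

X ~ Binomial(12, 0.466667); P(X ≥ 9) = Σ C(12,k) p^k (1−p)^(12−k) over k:
  k=9: C(12,9)·0.466667^9·0.533333^3 = 0.0350332
  k=10: C(12,10)·0.466667^10·0.533333^2 = 0.0091962
  k=11: C(12,11)·0.466667^11·0.533333^1 = 0.0014630
  k=12: C(12,12)·0.466667^12·0.533333^0 = 0.0001067
Total = 0.0457991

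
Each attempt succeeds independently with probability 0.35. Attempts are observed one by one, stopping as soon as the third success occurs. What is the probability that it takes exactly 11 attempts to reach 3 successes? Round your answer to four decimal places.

0.0615

Y = trial on which the third success occurs; negative binomial, r=3, p=0.35.
P(Y=11) = C(10,2) · p^3 · (1−p)^8
= 45 · 0.042875 · 0.031864 = 0.061479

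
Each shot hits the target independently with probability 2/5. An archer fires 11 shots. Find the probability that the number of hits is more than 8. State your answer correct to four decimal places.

X ~ Binomial(11, 0.40); P(X ≥ 9) = Σ C(11,k) p^k (1−p)^(11−k) over k:
  k=9: C(11,9)·0.40^9·0.60^2 = 0.005190
  k=10: C(11,10)·0.40^10·0.60^1 = 0.000692
  k=11: C(11,11)·0.40^11·0.60^0 = 0.000042
Total = 0.005924

0.0059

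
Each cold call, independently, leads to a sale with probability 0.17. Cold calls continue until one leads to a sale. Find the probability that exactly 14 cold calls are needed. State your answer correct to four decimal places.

Geometric (trials to first success), p = 0.17.
P(Y = 14) = (1−p)^13 · p = 0.088719 · 0.17 = 0.015082

0.0151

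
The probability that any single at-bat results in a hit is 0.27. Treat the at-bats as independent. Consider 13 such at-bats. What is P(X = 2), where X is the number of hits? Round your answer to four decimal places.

X ~ Binomial(n=13, p=0.27).
P(X=2) = C(13,2) · p^2 · (1−p)^11
= 78 · 0.0729 · 0.031373 = 0.178391

0.1784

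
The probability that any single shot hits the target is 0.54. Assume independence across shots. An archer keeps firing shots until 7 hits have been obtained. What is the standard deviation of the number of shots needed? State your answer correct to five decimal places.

3.32303

Y = total shots until the seventh success; negative binomial with r=7, p=0.54.
SD(Y) = √[r(1−p)/p²] = √(11.0425240) = 3.3230293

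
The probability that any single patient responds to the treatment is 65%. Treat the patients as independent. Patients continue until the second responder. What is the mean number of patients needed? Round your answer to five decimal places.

3.07692

Y = total patients until the second success; negative binomial with r=2, p=0.65.
E[Y] = r / p = 2 / 0.65 = 3.0769231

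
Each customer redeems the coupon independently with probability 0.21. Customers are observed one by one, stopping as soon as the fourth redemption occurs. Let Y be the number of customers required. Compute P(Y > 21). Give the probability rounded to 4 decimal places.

0.3286

Needing more than 21 customers ⇔ fewer than 4 successes in the first 21. With X ~ Binomial(21, 0.21), P(Y > 21) = P(X ≤ 3).
  k=0: C(21,0)·0.21^0·0.79^21 = 0.007082
  k=1: C(21,1)·0.21^1·0.79^20 = 0.039535
  k=2: C(21,2)·0.21^2·0.79^19 = 0.105093
  k=3: C(21,3)·0.21^3·0.79^18 = 0.176928
P(X ≤ 3) = 0.328638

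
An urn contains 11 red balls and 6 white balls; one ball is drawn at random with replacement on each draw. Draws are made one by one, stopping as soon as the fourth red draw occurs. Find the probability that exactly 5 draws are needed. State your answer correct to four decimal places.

Y = trial on which the fourth success occurs; negative binomial, r=4, p=0.647059.
P(Y=5) = C(4,3) · p^4 · (1−p)^1
= 4 · 0.1753 · 0.35294 = 0.247478

0.2475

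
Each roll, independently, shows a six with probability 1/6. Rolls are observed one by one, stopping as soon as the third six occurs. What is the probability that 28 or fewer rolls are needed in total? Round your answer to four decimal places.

0.8682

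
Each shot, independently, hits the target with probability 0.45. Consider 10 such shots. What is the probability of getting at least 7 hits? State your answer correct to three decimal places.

0.102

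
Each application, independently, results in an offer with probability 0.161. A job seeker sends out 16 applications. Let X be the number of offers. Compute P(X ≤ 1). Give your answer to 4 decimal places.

X ~ Binomial(16, 0.161); P(X ≤ 1) = Σ C(16,k) p^k (1−p)^(16−k) over k:
  k=0: C(16,0)·0.161^0·0.839^16 = 0.060283
  k=1: C(16,1)·0.161^1·0.839^15 = 0.185087
Total = 0.245369

0.2454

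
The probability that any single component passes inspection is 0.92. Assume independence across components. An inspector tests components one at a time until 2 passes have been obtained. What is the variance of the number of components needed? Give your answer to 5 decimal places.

0.18904

Y = total components until the second success; negative binomial with r=2, p=0.92.
Var(Y) = r(1−p)/p² = 2·0.08 / 0.92² = 0.1890359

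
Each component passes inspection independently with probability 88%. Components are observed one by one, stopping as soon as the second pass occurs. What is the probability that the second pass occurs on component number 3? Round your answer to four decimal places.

0.1859

Y = trial on which the second success occurs; negative binomial, r=2, p=0.88.
P(Y=3) = C(2,1) · p^2 · (1−p)^1
= 2 · 0.7744 · 0.12 = 0.185856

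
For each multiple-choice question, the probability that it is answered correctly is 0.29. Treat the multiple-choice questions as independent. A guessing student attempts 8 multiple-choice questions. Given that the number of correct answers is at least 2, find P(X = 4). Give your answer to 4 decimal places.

X ~ Binomial(8, 0.29). Want P(X=4 | X≥2) = P(X=4) / P(X≥2).
P(X=4) = C(8,4)·0.29^4·0.71^4 = 0.125812
P(X≥2) = 1 − 0.064575 − 0.211007 = 0.724418
Ratio = 0.125812 / 0.724418 = 0.173674

0.1737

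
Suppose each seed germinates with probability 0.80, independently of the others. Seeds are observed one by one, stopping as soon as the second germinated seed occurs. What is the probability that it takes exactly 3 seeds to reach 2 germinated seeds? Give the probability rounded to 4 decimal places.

Y = trial on which the second success occurs; negative binomial, r=2, p=0.80.
P(Y=3) = C(2,1) · p^2 · (1−p)^1
= 2 · 0.64 · 0.2 = 0.256000

0.2560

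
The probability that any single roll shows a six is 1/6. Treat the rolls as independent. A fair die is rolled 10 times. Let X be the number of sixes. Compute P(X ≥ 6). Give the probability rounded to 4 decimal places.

X ~ Binomial(10, 0.166667); P(X ≥ 6) = Σ C(10,k) p^k (1−p)^(10−k) over k:
  k=6: C(10,6)·0.166667^6·0.833333^4 = 0.002171
  k=7: C(10,7)·0.166667^7·0.833333^3 = 0.000248
  k=8: C(10,8)·0.166667^8·0.833333^2 = 0.000019
  k=9: C(10,9)·0.166667^9·0.833333^1 = 0.000001
  k=10: C(10,10)·0.166667^10·0.833333^0 = 0.000000
Total = 0.002438

0.0024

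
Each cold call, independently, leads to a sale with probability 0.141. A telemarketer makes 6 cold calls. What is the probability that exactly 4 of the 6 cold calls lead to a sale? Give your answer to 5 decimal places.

X ~ Binomial(n=6, p=0.141).
P(X=4) = C(6,4) · p^4 · (1−p)^2
= 15 · 0.00039525 · 0.73788 = 0.0043748

0.00437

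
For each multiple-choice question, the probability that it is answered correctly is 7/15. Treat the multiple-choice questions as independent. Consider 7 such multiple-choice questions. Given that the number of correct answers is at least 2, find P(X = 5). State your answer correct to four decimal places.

X ~ Binomial(7, 0.466667). Want P(X=5 | X≥2) = P(X=5) / P(X≥2).
P(X=5) = C(7,5)·0.466667^5·0.533333^2 = 0.132206
P(X≥2) = 1 − 0.012274 − 0.075179 = 0.912547
Ratio = 0.132206 / 0.912547 = 0.144876

0.1449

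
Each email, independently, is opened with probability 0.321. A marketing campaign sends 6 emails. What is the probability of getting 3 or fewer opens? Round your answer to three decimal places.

X ~ Binomial(6, 0.321); P(X ≤ 3) = Σ C(6,k) p^k (1−p)^(6−k) over k:
  k=0: C(6,0)·0.321^0·0.679^6 = 0.09800
  k=1: C(6,1)·0.321^1·0.679^5 = 0.27797
  k=2: C(6,2)·0.321^2·0.679^4 = 0.32853
  k=3: C(6,3)·0.321^3·0.679^3 = 0.20709
Total = 0.91159

0.912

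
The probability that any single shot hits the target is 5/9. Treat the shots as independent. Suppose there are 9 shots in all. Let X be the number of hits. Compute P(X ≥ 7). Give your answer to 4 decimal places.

0.1575

X ~ Binomial(9, 0.555556); P(X ≥ 7) = Σ C(9,k) p^k (1−p)^(9−k) over k:
  k=7: C(9,7)·0.555556^7·0.444444^2 = 0.116153
  k=8: C(9,8)·0.555556^8·0.444444^1 = 0.036298
  k=9: C(9,9)·0.555556^9·0.444444^0 = 0.005041
Total = 0.157492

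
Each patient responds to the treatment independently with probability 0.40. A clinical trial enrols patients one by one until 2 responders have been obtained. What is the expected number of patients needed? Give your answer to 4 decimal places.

5.0000

Y = total patients until the second success; negative binomial with r=2, p=0.40.
E[Y] = r / p = 2 / 0.40 = 5.000000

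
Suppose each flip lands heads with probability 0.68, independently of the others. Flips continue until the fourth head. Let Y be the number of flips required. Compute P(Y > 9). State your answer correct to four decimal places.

0.0348

Needing more than 9 flips ⇔ fewer than 4 successes in the first 9. With X ~ Binomial(9, 0.68), P(Y > 9) = P(X ≤ 3).
  k=0: C(9,0)·0.68^0·0.32^9 = 0.000035
  k=1: C(9,1)·0.68^1·0.32^8 = 0.000673
  k=2: C(9,2)·0.68^2·0.32^7 = 0.005720
  k=3: C(9,3)·0.68^3·0.32^6 = 0.028360
P(X ≤ 3) = 0.034788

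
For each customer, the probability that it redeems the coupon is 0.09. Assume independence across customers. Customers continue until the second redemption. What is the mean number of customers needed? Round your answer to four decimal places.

22.2222

Y = total customers until the second success; negative binomial with r=2, p=0.09.
E[Y] = r / p = 2 / 0.09 = 22.222222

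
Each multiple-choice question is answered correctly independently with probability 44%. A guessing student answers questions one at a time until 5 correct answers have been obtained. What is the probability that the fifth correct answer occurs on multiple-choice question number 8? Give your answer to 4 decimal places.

Y = trial on which the fifth success occurs; negative binomial, r=5, p=0.44.
P(Y=8) = C(7,4) · p^5 · (1−p)^3
= 35 · 0.016492 · 0.17562 = 0.101367

0.1014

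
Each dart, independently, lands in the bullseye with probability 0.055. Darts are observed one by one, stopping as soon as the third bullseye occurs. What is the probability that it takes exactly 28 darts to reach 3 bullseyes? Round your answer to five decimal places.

Y = trial on which the third success occurs; negative binomial, r=3, p=0.055.
P(Y=28) = C(27,2) · p^3 · (1−p)^25
= 351 · 0.00016637 · 0.24311 = 0.0141968

0.01420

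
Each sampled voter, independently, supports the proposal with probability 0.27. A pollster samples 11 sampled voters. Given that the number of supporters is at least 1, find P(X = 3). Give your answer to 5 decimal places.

X ~ Binomial(11, 0.27). Want P(X=3 | X≥1) = P(X=3) / P(X≥1).
P(X=3) = C(11,3)·0.27^3·0.73^8 = 0.2619136
P(X≥1) = 1 − 0.0313727 = 0.9686273
Ratio = 0.2619136 / 0.9686273 = 0.2703967

0.27040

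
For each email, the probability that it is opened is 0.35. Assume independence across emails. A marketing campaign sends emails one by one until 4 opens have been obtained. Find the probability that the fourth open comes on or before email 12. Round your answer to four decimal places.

0.6533

Finishing within 12 emails ⇔ at least 4 successes in the first 12. With X ~ Binomial(12, 0.35), P(Y ≤ 12) = 1 − P(X ≤ 3).
  k=0: C(12,0)·0.35^0·0.65^12 = 0.005688
  k=1: C(12,1)·0.35^1·0.65^11 = 0.036753
  k=2: C(12,2)·0.35^2·0.65^10 = 0.108846
  k=3: C(12,3)·0.35^3·0.65^9 = 0.195365
1 − 0.346653 = 0.653347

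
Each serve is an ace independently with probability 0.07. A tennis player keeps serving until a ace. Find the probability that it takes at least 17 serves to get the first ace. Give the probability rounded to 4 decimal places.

Y = number of serves to the first success; geometric, p = 0.07.
P(Y > 16) = P(first 16 all fail) = (1−p)^16 = 0.313132

0.3131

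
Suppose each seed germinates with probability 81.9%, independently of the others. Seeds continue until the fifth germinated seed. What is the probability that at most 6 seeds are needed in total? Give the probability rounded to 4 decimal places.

0.7020

Finishing within 6 seeds ⇔ at least 5 successes in the first 6. With X ~ Binomial(6, 0.819), P(Y ≤ 6) = 1 − P(X ≤ 4).
  k=0: C(6,0)·0.819^0·0.181^6 = 0.000035
  k=1: C(6,1)·0.819^1·0.181^5 = 0.000955
  k=2: C(6,2)·0.819^2·0.181^4 = 0.010799
  k=3: C(6,3)·0.819^3·0.181^3 = 0.065150
  k=4: C(6,4)·0.819^4·0.181^2 = 0.221098
1 − 0.298037 = 0.701963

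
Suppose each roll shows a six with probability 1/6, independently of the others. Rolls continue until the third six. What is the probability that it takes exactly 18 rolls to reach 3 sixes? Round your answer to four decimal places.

Y = trial on which the third success occurs; negative binomial, r=3, p=0.166667.
P(Y=18) = C(17,2) · p^3 · (1−p)^15
= 136 · 0.0046296 · 0.064905 = 0.040866

0.0409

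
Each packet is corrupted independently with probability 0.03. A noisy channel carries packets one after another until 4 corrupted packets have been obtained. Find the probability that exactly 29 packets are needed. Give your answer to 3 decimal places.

Y = trial on which the fourth success occurs; negative binomial, r=4, p=0.03.
P(Y=29) = C(28,3) · p^4 · (1−p)^25
= 3276 · 8.1e-07 · 0.46697 = 0.00124

0.001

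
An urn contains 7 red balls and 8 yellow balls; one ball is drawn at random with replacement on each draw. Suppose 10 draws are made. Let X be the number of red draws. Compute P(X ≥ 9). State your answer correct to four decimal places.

X ~ Binomial(10, 0.466667); P(X ≥ 9) = Σ C(10,k) p^k (1−p)^(10−k) over k:
  k=9: C(10,9)·0.466667^9·0.533333^1 = 0.005598
  k=10: C(10,10)·0.466667^10·0.533333^0 = 0.000490
Total = 0.006088

0.0061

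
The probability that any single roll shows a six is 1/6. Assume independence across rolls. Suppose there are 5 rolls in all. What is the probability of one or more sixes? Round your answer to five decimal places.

P(at least one) = 1 − P(none) = 1 − (1 − 0.166667)^5
= 1 − 0.4018776 = 0.5981224

0.59812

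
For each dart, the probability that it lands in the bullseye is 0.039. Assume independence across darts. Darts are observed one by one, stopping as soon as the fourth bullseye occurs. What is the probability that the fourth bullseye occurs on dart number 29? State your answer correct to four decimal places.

0.0028

Y = trial on which the fourth success occurs; negative binomial, r=4, p=0.039.
P(Y=29) = C(28,3) · p^4 · (1−p)^25
= 3276 · 2.3134e-06 · 0.3699 = 0.002803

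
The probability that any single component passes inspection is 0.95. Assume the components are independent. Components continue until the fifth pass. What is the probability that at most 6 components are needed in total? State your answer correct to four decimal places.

Finishing within 6 components ⇔ at least 5 successes in the first 6. With X ~ Binomial(6, 0.95), P(Y ≤ 6) = 1 − P(X ≤ 4).
  k=0: C(6,0)·0.95^0·0.05^6 = 0.000000
  k=1: C(6,1)·0.95^1·0.05^5 = 0.000002
  k=2: C(6,2)·0.95^2·0.05^4 = 0.000085
  k=3: C(6,3)·0.95^3·0.05^3 = 0.002143
  k=4: C(6,4)·0.95^4·0.05^2 = 0.030544
1 − 0.032774 = 0.967226

0.9672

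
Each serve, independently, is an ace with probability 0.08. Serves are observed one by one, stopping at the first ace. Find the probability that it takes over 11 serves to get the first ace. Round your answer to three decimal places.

Y = number of serves to the first success; geometric, p = 0.08.
P(Y > 11) = P(first 11 all fail) = (1−p)^11 = 0.39964

0.400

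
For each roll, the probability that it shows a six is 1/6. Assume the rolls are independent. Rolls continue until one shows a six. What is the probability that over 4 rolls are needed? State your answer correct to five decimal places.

Y = number of rolls to the first success; geometric, p = 0.166667.
P(Y > 4) = P(first 4 all fail) = (1−p)^4 = 0.4822531

0.48225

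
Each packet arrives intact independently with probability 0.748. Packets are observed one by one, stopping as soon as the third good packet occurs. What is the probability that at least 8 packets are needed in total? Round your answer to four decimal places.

0.0133

Needing more than 7 packets ⇔ fewer than 3 successes in the first 7. With X ~ Binomial(7, 0.748), P(Y > 7) = P(X ≤ 2).
  k=0: C(7,0)·0.748^0·0.252^7 = 0.000065
  k=1: C(7,1)·0.748^1·0.252^6 = 0.001341
  k=2: C(7,2)·0.748^2·0.252^5 = 0.011941
P(X ≤ 2) = 0.013346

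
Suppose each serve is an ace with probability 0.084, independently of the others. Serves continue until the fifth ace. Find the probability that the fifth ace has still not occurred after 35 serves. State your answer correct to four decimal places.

0.8332

Needing more than 35 serves ⇔ fewer than 5 successes in the first 35. With X ~ Binomial(35, 0.084), P(Y > 35) = P(X ≤ 4).
  k=0: C(35,0)·0.084^0·0.916^35 = 0.046381
  k=1: C(35,1)·0.084^1·0.916^34 = 0.148865
  k=2: C(35,2)·0.084^2·0.916^33 = 0.232074
  k=3: C(35,3)·0.084^3·0.916^32 = 0.234101
  k=4: C(35,4)·0.084^4·0.916^31 = 0.171742
P(X ≤ 4) = 0.833163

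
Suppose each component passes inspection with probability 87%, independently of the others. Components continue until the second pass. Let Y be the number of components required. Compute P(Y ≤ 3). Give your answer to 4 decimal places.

0.9537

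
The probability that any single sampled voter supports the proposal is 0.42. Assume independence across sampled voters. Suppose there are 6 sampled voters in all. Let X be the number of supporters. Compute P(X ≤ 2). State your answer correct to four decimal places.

0.5029

X ~ Binomial(6, 0.42); P(X ≤ 2) = Σ C(6,k) p^k (1−p)^(6−k) over k:
  k=0: C(6,0)·0.42^0·0.58^6 = 0.038069
  k=1: C(6,1)·0.42^1·0.58^5 = 0.165402
  k=2: C(6,2)·0.42^2·0.58^4 = 0.299434
Total = 0.502905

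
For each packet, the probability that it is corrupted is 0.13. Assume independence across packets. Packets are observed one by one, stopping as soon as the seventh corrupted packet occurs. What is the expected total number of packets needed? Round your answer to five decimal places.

53.84615

Y = total packets until the seventh success; negative binomial with r=7, p=0.13.
E[Y] = r / p = 7 / 0.13 = 53.8461538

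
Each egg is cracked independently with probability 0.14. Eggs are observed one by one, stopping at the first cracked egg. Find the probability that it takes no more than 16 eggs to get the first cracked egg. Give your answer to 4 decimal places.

0.9105

Y = number of eggs to the first success; geometric, p = 0.14.
P(Y ≤ 16) = 1 − (1−p)^16 = 1 − 0.089531 = 0.910469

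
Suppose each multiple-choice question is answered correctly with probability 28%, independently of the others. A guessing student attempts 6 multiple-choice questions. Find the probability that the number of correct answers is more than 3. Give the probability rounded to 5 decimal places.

0.05571

X ~ Binomial(6, 0.28); P(X ≥ 4) = Σ C(6,k) p^k (1−p)^(6−k) over k:
  k=4: C(6,4)·0.28^4·0.72^2 = 0.0477957
  k=5: C(6,5)·0.28^5·0.72^1 = 0.0074349
  k=6: C(6,6)·0.28^6·0.72^0 = 0.0004819
Total = 0.0557124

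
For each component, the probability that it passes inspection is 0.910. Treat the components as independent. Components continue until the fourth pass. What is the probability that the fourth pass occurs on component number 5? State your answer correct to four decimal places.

0.2469

Y = trial on which the fourth success occurs; negative binomial, r=4, p=0.91.
P(Y=5) = C(4,3) · p^4 · (1−p)^1
= 4 · 0.68575 · 0.09 = 0.246870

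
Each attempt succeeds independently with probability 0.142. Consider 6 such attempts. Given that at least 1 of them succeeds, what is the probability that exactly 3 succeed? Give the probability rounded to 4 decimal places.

X ~ Binomial(6, 0.142). Want P(X=3 | X≥1) = P(X=3) / P(X≥1).
P(X=3) = C(6,3)·0.142^3·0.858^3 = 0.036171
P(X≥1) = 1 − 0.398955 = 0.601045
Ratio = 0.036171 / 0.601045 = 0.060180

0.0602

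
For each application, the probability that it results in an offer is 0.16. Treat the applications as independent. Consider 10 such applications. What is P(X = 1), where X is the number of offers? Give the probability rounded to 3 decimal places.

0.333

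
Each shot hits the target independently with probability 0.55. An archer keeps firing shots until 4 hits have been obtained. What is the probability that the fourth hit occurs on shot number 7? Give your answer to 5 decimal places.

Y = trial on which the fourth success occurs; negative binomial, r=4, p=0.55.
P(Y=7) = C(6,3) · p^4 · (1−p)^3
= 20 · 0.091506 · 0.091125 = 0.1667701

0.16677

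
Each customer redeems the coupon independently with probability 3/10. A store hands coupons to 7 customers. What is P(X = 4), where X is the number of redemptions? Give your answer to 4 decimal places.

0.0972

X ~ Binomial(n=7, p=0.30).
P(X=4) = C(7,4) · p^4 · (1−p)^3
= 35 · 0.0081 · 0.343 = 0.097240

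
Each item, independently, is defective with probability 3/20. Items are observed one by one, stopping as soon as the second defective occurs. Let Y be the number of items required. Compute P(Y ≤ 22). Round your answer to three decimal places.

0.863

Finishing within 22 items ⇔ at least 2 successes in the first 22. With X ~ Binomial(22, 0.15), P(Y ≤ 22) = 1 − P(X ≤ 1).
  k=0: C(22,0)·0.15^0·0.85^22 = 0.02800
  k=1: C(22,1)·0.15^1·0.85^21 = 0.10872
1 − 0.13672 = 0.86328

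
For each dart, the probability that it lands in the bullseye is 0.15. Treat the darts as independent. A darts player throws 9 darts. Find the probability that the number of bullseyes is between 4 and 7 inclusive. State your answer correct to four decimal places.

X ~ Binomial(9, 0.15); P(4 ≤ X ≤ 7) = Σ C(9,k) p^k (1−p)^(9−k) over k:
  k=4: C(9,4)·0.15^4·0.85^5 = 0.028303
  k=5: C(9,5)·0.15^5·0.85^4 = 0.004995
  k=6: C(9,6)·0.15^6·0.85^3 = 0.000588
  k=7: C(9,7)·0.15^7·0.85^2 = 0.000044
Total = 0.033930

0.0339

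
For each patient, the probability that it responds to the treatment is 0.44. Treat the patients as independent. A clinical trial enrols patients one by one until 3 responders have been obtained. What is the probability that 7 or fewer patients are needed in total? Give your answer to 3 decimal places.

Finishing within 7 patients ⇔ at least 3 successes in the first 7. With X ~ Binomial(7, 0.44), P(Y ≤ 7) = 1 − P(X ≤ 2).
  k=0: C(7,0)·0.44^0·0.56^7 = 0.01727
  k=1: C(7,1)·0.44^1·0.56^6 = 0.09499
  k=2: C(7,2)·0.44^2·0.56^5 = 0.22391
1 − 0.33617 = 0.66383

0.664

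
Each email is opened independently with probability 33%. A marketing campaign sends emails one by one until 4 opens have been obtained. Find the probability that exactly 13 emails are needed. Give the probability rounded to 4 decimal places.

0.0710

Y = trial on which the fourth success occurs; negative binomial, r=4, p=0.33.
P(Y=13) = C(12,3) · p^4 · (1−p)^9
= 220 · 0.011859 · 0.027207 = 0.070983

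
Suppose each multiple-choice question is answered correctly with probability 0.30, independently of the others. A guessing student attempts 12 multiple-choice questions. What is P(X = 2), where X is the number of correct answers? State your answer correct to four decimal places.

X ~ Binomial(n=12, p=0.30).
P(X=2) = C(12,2) · p^2 · (1−p)^10
= 66 · 0.09 · 0.028248 = 0.167790

0.1678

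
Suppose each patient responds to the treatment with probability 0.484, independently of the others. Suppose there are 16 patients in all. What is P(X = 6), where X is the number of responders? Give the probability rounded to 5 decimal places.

0.13775

X ~ Binomial(n=16, p=0.484).
P(X=6) = C(16,6) · p^6 · (1−p)^10
= 8008 · 0.012855 · 0.0013381 = 0.1377505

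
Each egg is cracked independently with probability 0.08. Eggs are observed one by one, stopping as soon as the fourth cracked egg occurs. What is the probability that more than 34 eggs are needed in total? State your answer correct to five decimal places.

0.71245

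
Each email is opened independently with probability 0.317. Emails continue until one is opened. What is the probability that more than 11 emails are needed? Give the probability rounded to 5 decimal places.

Y = number of emails to the first success; geometric, p = 0.317.
P(Y > 11) = P(first 11 all fail) = (1−p)^11 = 0.0150879

0.01509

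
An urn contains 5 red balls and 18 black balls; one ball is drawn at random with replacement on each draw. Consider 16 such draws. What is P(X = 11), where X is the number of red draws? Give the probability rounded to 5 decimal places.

0.00007

X ~ Binomial(n=16, p=0.217391).
P(X=11) = C(16,11) · p^11 · (1−p)^5
= 4368 · 5.1246e-08 · 0.29358 = 0.0000657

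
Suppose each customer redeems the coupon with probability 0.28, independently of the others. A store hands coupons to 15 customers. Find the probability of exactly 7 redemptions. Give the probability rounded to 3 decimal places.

0.063

X ~ Binomial(n=15, p=0.28).
P(X=7) = C(15,7) · p^7 · (1−p)^8
= 6435 · 0.00013493 · 0.07222 = 0.06271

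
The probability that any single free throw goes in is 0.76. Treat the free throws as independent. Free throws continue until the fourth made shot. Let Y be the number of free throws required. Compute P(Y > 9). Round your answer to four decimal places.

Needing more than 9 free throws ⇔ fewer than 4 successes in the first 9. With X ~ Binomial(9, 0.76), P(Y > 9) = P(X ≤ 3).
  k=0: C(9,0)·0.76^0·0.24^9 = 0.000003
  k=1: C(9,1)·0.76^1·0.24^8 = 0.000075
  k=2: C(9,2)·0.76^2·0.24^7 = 0.000954
  k=3: C(9,3)·0.76^3·0.24^6 = 0.007047
P(X ≤ 3) = 0.008078

0.0081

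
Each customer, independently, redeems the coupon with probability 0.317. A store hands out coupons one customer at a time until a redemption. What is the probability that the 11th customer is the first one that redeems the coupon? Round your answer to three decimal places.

Geometric (trials to first success), p = 0.317.
P(Y = 11) = (1−p)^10 · p = 0.022091 · 0.317 = 0.00700

0.007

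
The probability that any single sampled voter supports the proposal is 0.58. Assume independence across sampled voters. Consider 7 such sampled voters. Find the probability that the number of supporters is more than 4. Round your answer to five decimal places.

X ~ Binomial(7, 0.58); P(X ≥ 5) = Σ C(7,k) p^k (1−p)^(7−k) over k:
  k=5: C(7,5)·0.58^5·0.42^2 = 0.2431408
  k=6: C(7,6)·0.58^6·0.42^1 = 0.1119220
  k=7: C(7,7)·0.58^7·0.42^0 = 0.0220798
Total = 0.3771426

0.37714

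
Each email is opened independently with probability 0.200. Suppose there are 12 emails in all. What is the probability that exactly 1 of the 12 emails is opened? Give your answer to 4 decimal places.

0.2062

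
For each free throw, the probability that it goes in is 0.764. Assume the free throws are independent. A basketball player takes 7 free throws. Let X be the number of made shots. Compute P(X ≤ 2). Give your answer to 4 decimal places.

0.0099

X ~ Binomial(7, 0.764); P(X ≤ 2) = Σ C(7,k) p^k (1−p)^(7−k) over k:
  k=0: C(7,0)·0.764^0·0.236^7 = 0.000041
  k=1: C(7,1)·0.764^1·0.236^6 = 0.000924
  k=2: C(7,2)·0.764^2·0.236^5 = 0.008974
Total = 0.009938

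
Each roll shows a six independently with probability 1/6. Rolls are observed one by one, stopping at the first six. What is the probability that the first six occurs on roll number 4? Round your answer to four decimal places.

0.0965

Geometric (trials to first success), p = 0.166667.
P(Y = 4) = (1−p)^3 · p = 0.5787 · 0.166667 = 0.096451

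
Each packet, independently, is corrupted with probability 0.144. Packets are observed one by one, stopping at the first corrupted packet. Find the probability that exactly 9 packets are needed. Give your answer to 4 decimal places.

0.0415

Geometric (trials to first success), p = 0.144.
P(Y = 9) = (1−p)^8 · p = 0.28826 · 0.144 = 0.041510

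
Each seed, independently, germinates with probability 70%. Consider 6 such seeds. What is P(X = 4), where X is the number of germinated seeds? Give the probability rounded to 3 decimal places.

X ~ Binomial(n=6, p=0.70).
P(X=4) = C(6,4) · p^4 · (1−p)^2
= 15 · 0.2401 · 0.09 = 0.32414

0.324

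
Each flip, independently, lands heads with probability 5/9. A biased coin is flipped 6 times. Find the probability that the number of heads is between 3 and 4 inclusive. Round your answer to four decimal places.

X ~ Binomial(6, 0.555556); P(3 ≤ X ≤ 4) = Σ C(6,k) p^k (1−p)^(6−k) over k:
  k=3: C(6,3)·0.555556^3·0.444444^3 = 0.301068
  k=4: C(6,4)·0.555556^4·0.444444^2 = 0.282251
Total = 0.583320

0.5833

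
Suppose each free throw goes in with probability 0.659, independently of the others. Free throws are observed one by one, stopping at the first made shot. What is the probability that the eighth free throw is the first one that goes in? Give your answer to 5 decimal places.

Geometric (trials to first success), p = 0.659.
P(Y = 8) = (1−p)^7 · p = 0.00053614 · 0.659 = 0.0003533

0.00035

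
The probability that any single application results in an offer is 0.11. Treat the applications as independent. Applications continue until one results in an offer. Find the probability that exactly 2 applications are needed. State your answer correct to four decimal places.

0.0979

Geometric (trials to first success), p = 0.11.
P(Y = 2) = (1−p)^1 · p = 0.89 · 0.11 = 0.097900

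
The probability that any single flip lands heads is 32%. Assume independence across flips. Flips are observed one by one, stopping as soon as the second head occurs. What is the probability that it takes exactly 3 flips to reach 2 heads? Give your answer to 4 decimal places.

Y = trial on which the second success occurs; negative binomial, r=2, p=0.32.
P(Y=3) = C(2,1) · p^2 · (1−p)^1
= 2 · 0.1024 · 0.68 = 0.139264

0.1393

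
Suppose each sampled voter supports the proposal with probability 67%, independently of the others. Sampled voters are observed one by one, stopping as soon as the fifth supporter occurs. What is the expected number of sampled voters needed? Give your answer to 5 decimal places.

7.46269

Y = total sampled voters until the fifth success; negative binomial with r=5, p=0.67.
E[Y] = r / p = 5 / 0.67 = 7.4626866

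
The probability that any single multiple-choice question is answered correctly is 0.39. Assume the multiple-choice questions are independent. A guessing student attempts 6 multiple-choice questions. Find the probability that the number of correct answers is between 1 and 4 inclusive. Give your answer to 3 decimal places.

0.912

X ~ Binomial(6, 0.39); P(1 ≤ X ≤ 4) = Σ C(6,k) p^k (1−p)^(6−k) over k:
  k=1: C(6,1)·0.39^1·0.61^5 = 0.19764
  k=2: C(6,2)·0.39^2·0.61^4 = 0.31589
  k=3: C(6,3)·0.39^3·0.61^3 = 0.26929
  k=4: C(6,4)·0.39^4·0.61^2 = 0.12912
Total = 0.91194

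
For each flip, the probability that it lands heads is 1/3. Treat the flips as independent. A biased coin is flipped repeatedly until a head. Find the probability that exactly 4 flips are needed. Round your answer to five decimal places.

0.09877

Geometric (trials to first success), p = 0.333333.
P(Y = 4) = (1−p)^3 · p = 0.2963 · 0.333333 = 0.0987654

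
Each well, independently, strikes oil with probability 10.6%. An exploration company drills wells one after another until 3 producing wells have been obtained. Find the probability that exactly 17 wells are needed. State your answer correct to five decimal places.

0.02977

Y = trial on which the third success occurs; negative binomial, r=3, p=0.106.
P(Y=17) = C(16,2) · p^3 · (1−p)^14
= 120 · 0.001191 · 0.20832 = 0.0297731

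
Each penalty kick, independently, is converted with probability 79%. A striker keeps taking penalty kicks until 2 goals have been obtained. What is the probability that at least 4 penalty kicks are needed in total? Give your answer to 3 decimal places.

Needing more than 3 penalty kicks ⇔ fewer than 2 successes in the first 3. With X ~ Binomial(3, 0.79), P(Y > 3) = P(X ≤ 1).
  k=0: C(3,0)·0.79^0·0.21^3 = 0.00926
  k=1: C(3,1)·0.79^1·0.21^2 = 0.10452
P(X ≤ 1) = 0.11378

0.114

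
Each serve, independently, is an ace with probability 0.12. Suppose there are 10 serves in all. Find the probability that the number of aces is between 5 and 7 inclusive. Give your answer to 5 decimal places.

X ~ Binomial(10, 0.12); P(5 ≤ X ≤ 7) = Σ C(10,k) p^k (1−p)^(10−k) over k:
  k=5: C(10,5)·0.12^5·0.88^5 = 0.0033092
  k=6: C(10,6)·0.12^6·0.88^4 = 0.0003760
  k=7: C(10,7)·0.12^7·0.88^3 = 0.0000293
Total = 0.0037145

0.00371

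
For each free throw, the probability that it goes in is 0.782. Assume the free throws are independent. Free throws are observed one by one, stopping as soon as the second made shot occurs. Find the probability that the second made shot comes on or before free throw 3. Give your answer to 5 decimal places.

Finishing within 3 free throws ⇔ at least 2 successes in the first 3. With X ~ Binomial(3, 0.782), P(Y ≤ 3) = 1 − P(X ≤ 1).
  k=0: C(3,0)·0.782^0·0.218^3 = 0.0103602
  k=1: C(3,1)·0.782^1·0.218^2 = 0.1114913
1 − 0.1218515 = 0.8781485

0.87815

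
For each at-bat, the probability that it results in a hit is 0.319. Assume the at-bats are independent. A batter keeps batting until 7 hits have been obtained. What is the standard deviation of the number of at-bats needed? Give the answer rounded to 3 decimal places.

Y = total at-bats until the seventh success; negative binomial with r=7, p=0.319.
SD(Y) = √[r(1−p)/p²] = √(46.84506) = 6.84435

6.844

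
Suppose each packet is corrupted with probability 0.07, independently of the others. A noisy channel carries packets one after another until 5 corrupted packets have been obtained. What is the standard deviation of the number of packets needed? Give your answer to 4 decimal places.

30.8055

Y = total packets until the fifth success; negative binomial with r=5, p=0.07.
SD(Y) = √[r(1−p)/p²] = √(948.979592) = 30.805512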